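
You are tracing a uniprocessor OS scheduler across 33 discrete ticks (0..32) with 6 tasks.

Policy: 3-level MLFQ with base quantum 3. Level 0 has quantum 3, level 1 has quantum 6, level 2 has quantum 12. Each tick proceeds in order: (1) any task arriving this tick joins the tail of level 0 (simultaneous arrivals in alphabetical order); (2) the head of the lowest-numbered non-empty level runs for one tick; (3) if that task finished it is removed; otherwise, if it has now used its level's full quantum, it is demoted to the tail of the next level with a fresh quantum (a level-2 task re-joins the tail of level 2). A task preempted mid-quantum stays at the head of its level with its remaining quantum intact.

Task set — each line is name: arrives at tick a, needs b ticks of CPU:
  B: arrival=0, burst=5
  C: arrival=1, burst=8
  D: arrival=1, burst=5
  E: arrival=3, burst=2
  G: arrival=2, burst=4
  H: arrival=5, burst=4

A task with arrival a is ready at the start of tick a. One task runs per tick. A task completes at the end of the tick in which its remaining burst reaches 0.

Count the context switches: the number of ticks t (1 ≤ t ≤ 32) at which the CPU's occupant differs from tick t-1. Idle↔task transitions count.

t=0: L0/L1/L2 = B/-/- → run B
t=1: L0/L1/L2 = BCD/-/- → run B
t=2: L0/L1/L2 = BCDG/-/- → run B
t=3: L0/L1/L2 = CDGE/B/- → run C
t=4: L0/L1/L2 = CDGE/B/- → run C
t=5: L0/L1/L2 = CDGEH/B/- → run C
t=6: L0/L1/L2 = DGEH/BC/- → run D
t=7: L0/L1/L2 = DGEH/BC/- → run D
t=8: L0/L1/L2 = DGEH/BC/- → run D
t=9: L0/L1/L2 = GEH/BCD/- → run G
t=10: L0/L1/L2 = GEH/BCD/- → run G
t=11: L0/L1/L2 = GEH/BCD/- → run G
t=12: L0/L1/L2 = EH/BCDG/- → run E
t=13: L0/L1/L2 = EH/BCDG/- → run E
t=14: L0/L1/L2 = H/BCDG/- → run H
t=15: L0/L1/L2 = H/BCDG/- → run H
t=16: L0/L1/L2 = H/BCDG/- → run H
t=17: L0/L1/L2 = -/BCDGH/- → run B
t=18: L0/L1/L2 = -/BCDGH/- → run B
t=19: L0/L1/L2 = -/CDGH/- → run C
t=20: L0/L1/L2 = -/CDGH/- → run C
t=21: L0/L1/L2 = -/CDGH/- → run C
t=22: L0/L1/L2 = -/CDGH/- → run C
t=23: L0/L1/L2 = -/CDGH/- → run C
t=24: L0/L1/L2 = -/DGH/- → run D
t=25: L0/L1/L2 = -/DGH/- → run D
t=26: L0/L1/L2 = -/GH/- → run G
t=27: L0/L1/L2 = -/H/- → run H
t=28: (idle)
t=29: (idle)
t=30: (idle)
t=31: (idle)
t=32: (idle)

context switches = 11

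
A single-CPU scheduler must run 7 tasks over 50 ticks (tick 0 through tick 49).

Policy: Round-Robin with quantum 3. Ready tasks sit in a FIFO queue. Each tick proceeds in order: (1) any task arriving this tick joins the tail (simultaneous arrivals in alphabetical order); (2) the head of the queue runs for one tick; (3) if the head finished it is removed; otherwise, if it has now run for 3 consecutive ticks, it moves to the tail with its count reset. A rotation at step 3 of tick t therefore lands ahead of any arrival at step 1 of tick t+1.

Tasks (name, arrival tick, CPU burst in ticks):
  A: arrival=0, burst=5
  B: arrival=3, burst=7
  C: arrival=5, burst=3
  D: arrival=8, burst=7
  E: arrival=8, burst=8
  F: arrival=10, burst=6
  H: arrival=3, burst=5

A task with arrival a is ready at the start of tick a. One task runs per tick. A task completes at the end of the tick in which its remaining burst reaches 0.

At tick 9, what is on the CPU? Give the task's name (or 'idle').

running at tick 9 = H

t=0: queue=[A] q_used=0 → run A
t=1: queue=[A] q_used=1 → run A
t=2: queue=[A] q_used=2 → run A
t=3: queue=[A,B,H] q_used=0 → run A
t=4: queue=[A,B,H] q_used=1 → run A
t=5: queue=[B,H,C] q_used=0 → run B
t=6: queue=[B,H,C] q_used=1 → run B
t=7: queue=[B,H,C] q_used=2 → run B
t=8: queue=[H,C,B,D,E] q_used=0 → run H
t=9: queue=[H,C,B,D,E] q_used=1 → run H
t=10: queue=[H,C,B,D,E,F] q_used=2 → run H
t=11: queue=[C,B,D,E,F,H] q_used=0 → run C
t=12: queue=[C,B,D,E,F,H] q_used=1 → run C
t=13: queue=[C,B,D,E,F,H] q_used=2 → run C
t=14: queue=[B,D,E,F,H] q_used=0 → run B
t=15: queue=[B,D,E,F,H] q_used=1 → run B
t=16: queue=[B,D,E,F,H] q_used=2 → run B
t=17: queue=[D,E,F,H,B] q_used=0 → run D
t=18: queue=[D,E,F,H,B] q_used=1 → run D
t=19: queue=[D,E,F,H,B] q_used=2 → run D
t=20: queue=[E,F,H,B,D] q_used=0 → run E
t=21: queue=[E,F,H,B,D] q_used=1 → run E
t=22: queue=[E,F,H,B,D] q_used=2 → run E
t=23: queue=[F,H,B,D,E] q_used=0 → run F
t=24: queue=[F,H,B,D,E] q_used=1 → run F
t=25: queue=[F,H,B,D,E] q_used=2 → run F
t=26: queue=[H,B,D,E,F] q_used=0 → run H
t=27: queue=[H,B,D,E,F] q_used=1 → run H
t=28: queue=[B,D,E,F] q_used=0 → run B
t=29: queue=[D,E,F] q_used=0 → run D
t=30: queue=[D,E,F] q_used=1 → run D
t=31: queue=[D,E,F] q_used=2 → run D
t=32: queue=[E,F,D] q_used=0 → run E
t=33: queue=[E,F,D] q_used=1 → run E
t=34: queue=[E,F,D] q_used=2 → run E
t=35: queue=[F,D,E] q_used=0 → run F
t=36: queue=[F,D,E] q_used=1 → run F
t=37: queue=[F,D,E] q_used=2 → run F
t=38: queue=[D,E] q_used=0 → run D
t=39: queue=[E] q_used=0 → run E
t=40: queue=[E] q_used=1 → run E
t=41: (idle)
t=42: (idle)
t=43: (idle)
t=44: (idle)
t=45: (idle)
t=46: (idle)
t=47: (idle)
t=48: (idle)
t=49: (idle)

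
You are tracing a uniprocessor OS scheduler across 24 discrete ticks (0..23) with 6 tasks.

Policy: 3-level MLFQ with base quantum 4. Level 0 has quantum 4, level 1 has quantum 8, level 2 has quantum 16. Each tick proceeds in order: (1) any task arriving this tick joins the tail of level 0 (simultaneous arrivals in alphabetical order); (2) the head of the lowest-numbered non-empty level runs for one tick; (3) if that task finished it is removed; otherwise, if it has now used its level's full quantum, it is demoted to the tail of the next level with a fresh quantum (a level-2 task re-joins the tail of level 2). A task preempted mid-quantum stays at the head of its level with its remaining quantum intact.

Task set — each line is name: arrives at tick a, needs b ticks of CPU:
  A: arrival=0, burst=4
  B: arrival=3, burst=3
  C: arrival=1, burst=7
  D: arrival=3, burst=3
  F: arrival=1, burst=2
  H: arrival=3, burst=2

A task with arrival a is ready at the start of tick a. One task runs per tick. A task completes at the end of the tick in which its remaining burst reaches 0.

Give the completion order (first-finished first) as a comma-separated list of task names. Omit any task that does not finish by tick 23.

t=0: L0/L1/L2 = A/-/- → run A
t=1: L0/L1/L2 = ACF/-/- → run A
t=2: L0/L1/L2 = ACF/-/- → run A
t=3: L0/L1/L2 = ACFBDH/-/- → run A
t=4: L0/L1/L2 = CFBDH/-/- → run C
t=5: L0/L1/L2 = CFBDH/-/- → run C
t=6: L0/L1/L2 = CFBDH/-/- → run C
t=7: L0/L1/L2 = CFBDH/-/- → run C
t=8: L0/L1/L2 = FBDH/C/- → run F
t=9: L0/L1/L2 = FBDH/C/- → run F
t=10: L0/L1/L2 = BDH/C/- → run B
t=11: L0/L1/L2 = BDH/C/- → run B
t=12: L0/L1/L2 = BDH/C/- → run B
t=13: L0/L1/L2 = DH/C/- → run D
t=14: L0/L1/L2 = DH/C/- → run D
t=15: L0/L1/L2 = DH/C/- → run D
t=16: L0/L1/L2 = H/C/- → run H
t=17: L0/L1/L2 = H/C/- → run H
t=18: L0/L1/L2 = -/C/- → run C
t=19: L0/L1/L2 = -/C/- → run C
t=20: L0/L1/L2 = -/C/- → run C
t=21: (idle)
t=22: (idle)
t=23: (idle)

completion order = A, F, B, D, H, C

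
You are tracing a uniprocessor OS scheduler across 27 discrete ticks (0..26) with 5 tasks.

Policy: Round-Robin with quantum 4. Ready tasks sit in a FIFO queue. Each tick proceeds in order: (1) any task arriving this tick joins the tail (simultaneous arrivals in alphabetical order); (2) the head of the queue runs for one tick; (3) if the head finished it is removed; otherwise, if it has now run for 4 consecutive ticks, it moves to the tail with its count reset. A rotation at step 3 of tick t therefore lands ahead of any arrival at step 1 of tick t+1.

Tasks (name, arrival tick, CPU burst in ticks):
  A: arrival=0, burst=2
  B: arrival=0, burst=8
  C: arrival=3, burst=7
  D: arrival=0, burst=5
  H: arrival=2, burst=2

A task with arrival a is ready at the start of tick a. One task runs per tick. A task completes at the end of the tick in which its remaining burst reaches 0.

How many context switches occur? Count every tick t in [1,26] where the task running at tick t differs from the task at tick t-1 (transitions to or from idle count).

context switches = 8

t=0: queue=[A,B,D] q_used=0 → run A
t=1: queue=[A,B,D] q_used=1 → run A
t=2: queue=[B,D,H] q_used=0 → run B
t=3: queue=[B,D,H,C] q_used=1 → run B
t=4: queue=[B,D,H,C] q_used=2 → run B
t=5: queue=[B,D,H,C] q_used=3 → run B
t=6: queue=[D,H,C,B] q_used=0 → run D
t=7: queue=[D,H,C,B] q_used=1 → run D
t=8: queue=[D,H,C,B] q_used=2 → run D
t=9: queue=[D,H,C,B] q_used=3 → run D
t=10: queue=[H,C,B,D] q_used=0 → run H
t=11: queue=[H,C,B,D] q_used=1 → run H
t=12: queue=[C,B,D] q_used=0 → run C
t=13: queue=[C,B,D] q_used=1 → run C
t=14: queue=[C,B,D] q_used=2 → run C
t=15: queue=[C,B,D] q_used=3 → run C
t=16: queue=[B,D,C] q_used=0 → run B
t=17: queue=[B,D,C] q_used=1 → run B
t=18: queue=[B,D,C] q_used=2 → run B
t=19: queue=[B,D,C] q_used=3 → run B
t=20: queue=[D,C] q_used=0 → run D
t=21: queue=[C] q_used=0 → run C
t=22: queue=[C] q_used=1 → run C
t=23: queue=[C] q_used=2 → run C
t=24: (idle)
t=25: (idle)
t=26: (idle)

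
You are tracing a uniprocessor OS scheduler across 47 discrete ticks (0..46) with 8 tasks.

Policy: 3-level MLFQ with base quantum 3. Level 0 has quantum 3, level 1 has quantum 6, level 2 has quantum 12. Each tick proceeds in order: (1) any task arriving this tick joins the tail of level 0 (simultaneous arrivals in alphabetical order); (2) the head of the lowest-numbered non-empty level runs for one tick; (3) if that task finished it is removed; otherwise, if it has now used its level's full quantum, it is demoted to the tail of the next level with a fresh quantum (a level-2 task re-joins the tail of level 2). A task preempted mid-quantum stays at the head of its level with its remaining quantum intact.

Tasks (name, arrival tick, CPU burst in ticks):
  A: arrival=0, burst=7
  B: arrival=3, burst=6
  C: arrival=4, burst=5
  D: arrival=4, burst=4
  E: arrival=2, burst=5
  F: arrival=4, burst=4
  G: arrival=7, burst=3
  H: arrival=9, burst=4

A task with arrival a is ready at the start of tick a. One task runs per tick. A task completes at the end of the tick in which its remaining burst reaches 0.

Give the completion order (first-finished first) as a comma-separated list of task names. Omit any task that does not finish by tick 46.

completion order = G, A, E, B, C, D, F, H

t=0: L0/L1/L2 = A/-/- → run A
t=1: L0/L1/L2 = A/-/- → run A
t=2: L0/L1/L2 = AE/-/- → run A
t=3: L0/L1/L2 = EB/A/- → run E
t=4: L0/L1/L2 = EBCDF/A/- → run E
t=5: L0/L1/L2 = EBCDF/A/- → run E
t=6: L0/L1/L2 = BCDF/AE/- → run B
t=7: L0/L1/L2 = BCDFG/AE/- → run B
t=8: L0/L1/L2 = BCDFG/AE/- → run B
t=9: L0/L1/L2 = CDFGH/AEB/- → run C
t=10: L0/L1/L2 = CDFGH/AEB/- → run C
t=11: L0/L1/L2 = CDFGH/AEB/- → run C
t=12: L0/L1/L2 = DFGH/AEBC/- → run D
t=13: L0/L1/L2 = DFGH/AEBC/- → run D
t=14: L0/L1/L2 = DFGH/AEBC/- → run D
t=15: L0/L1/L2 = FGH/AEBCD/- → run F
t=16: L0/L1/L2 = FGH/AEBCD/- → run F
t=17: L0/L1/L2 = FGH/AEBCD/- → run F
t=18: L0/L1/L2 = GH/AEBCDF/- → run G
t=19: L0/L1/L2 = GH/AEBCDF/- → run G
t=20: L0/L1/L2 = GH/AEBCDF/- → run G
t=21: L0/L1/L2 = H/AEBCDF/- → run H
t=22: L0/L1/L2 = H/AEBCDF/- → run H
t=23: L0/L1/L2 = H/AEBCDF/- → run H
t=24: L0/L1/L2 = -/AEBCDFH/- → run A
t=25: L0/L1/L2 = -/AEBCDFH/- → run A
t=26: L0/L1/L2 = -/AEBCDFH/- → run A
t=27: L0/L1/L2 = -/AEBCDFH/- → run A
t=28: L0/L1/L2 = -/EBCDFH/- → run E
t=29: L0/L1/L2 = -/EBCDFH/- → run E
t=30: L0/L1/L2 = -/BCDFH/- → run B
t=31: L0/L1/L2 = -/BCDFH/- → run B
t=32: L0/L1/L2 = -/BCDFH/- → run B
t=33: L0/L1/L2 = -/CDFH/- → run C
t=34: L0/L1/L2 = -/CDFH/- → run C
t=35: L0/L1/L2 = -/DFH/- → run D
t=36: L0/L1/L2 = -/FH/- → run F
t=37: L0/L1/L2 = -/H/- → run H
t=38: (idle)
t=39: (idle)
t=40: (idle)
t=41: (idle)
t=42: (idle)
t=43: (idle)
t=44: (idle)
t=45: (idle)
t=46: (idle)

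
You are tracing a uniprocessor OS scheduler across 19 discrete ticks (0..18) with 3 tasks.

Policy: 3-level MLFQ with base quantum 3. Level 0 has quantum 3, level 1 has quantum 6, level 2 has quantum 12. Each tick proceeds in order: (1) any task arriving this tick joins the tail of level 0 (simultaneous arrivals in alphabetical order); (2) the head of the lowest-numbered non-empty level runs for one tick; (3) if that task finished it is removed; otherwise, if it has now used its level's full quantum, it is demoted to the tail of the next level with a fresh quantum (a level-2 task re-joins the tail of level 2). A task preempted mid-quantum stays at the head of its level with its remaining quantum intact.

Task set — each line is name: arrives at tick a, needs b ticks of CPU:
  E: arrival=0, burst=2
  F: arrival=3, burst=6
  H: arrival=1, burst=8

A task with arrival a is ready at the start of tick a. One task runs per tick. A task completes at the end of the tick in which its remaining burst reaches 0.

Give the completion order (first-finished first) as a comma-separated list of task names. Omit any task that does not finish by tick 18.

completion order = E, H, F

t=0: L0/L1/L2 = E/-/- → run E
t=1: L0/L1/L2 = EH/-/- → run E
t=2: L0/L1/L2 = H/-/- → run H
t=3: L0/L1/L2 = HF/-/- → run H
t=4: L0/L1/L2 = HF/-/- → run H
t=5: L0/L1/L2 = F/H/- → run F
t=6: L0/L1/L2 = F/H/- → run F
t=7: L0/L1/L2 = F/H/- → run F
t=8: L0/L1/L2 = -/HF/- → run H
t=9: L0/L1/L2 = -/HF/- → run H
t=10: L0/L1/L2 = -/HF/- → run H
t=11: L0/L1/L2 = -/HF/- → run H
t=12: L0/L1/L2 = -/HF/- → run H
t=13: L0/L1/L2 = -/F/- → run F
t=14: L0/L1/L2 = -/F/- → run F
t=15: L0/L1/L2 = -/F/- → run F
t=16: (idle)
t=17: (idle)
t=18: (idle)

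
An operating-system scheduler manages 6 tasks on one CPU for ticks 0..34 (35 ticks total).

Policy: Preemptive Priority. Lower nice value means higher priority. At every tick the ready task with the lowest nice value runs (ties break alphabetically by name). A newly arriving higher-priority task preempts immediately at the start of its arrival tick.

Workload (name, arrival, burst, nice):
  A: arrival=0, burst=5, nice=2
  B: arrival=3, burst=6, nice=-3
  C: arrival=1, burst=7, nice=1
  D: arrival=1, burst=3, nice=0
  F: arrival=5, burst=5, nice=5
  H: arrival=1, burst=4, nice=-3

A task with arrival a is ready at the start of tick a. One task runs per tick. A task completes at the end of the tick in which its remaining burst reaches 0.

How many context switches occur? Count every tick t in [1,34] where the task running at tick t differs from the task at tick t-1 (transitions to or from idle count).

t=0: ready={A} → run A
t=1: ready={A,C,D,H} → run H
t=2: ready={A,C,D,H} → run H
t=3: ready={A,B,C,D,H} → run B
t=4: ready={A,B,C,D,H} → run B
t=5: ready={A,B,C,D,F,H} → run B
t=6: ready={A,B,C,D,F,H} → run B
t=7: ready={A,B,C,D,F,H} → run B
t=8: ready={A,B,C,D,F,H} → run B
t=9: ready={A,C,D,F,H} → run H
t=10: ready={A,C,D,F,H} → run H
t=11: ready={A,C,D,F} → run D
t=12: ready={A,C,D,F} → run D
t=13: ready={A,C,D,F} → run D
t=14: ready={A,C,F} → run C
t=15: ready={A,C,F} → run C
t=16: ready={A,C,F} → run C
t=17: ready={A,C,F} → run C
t=18: ready={A,C,F} → run C
t=19: ready={A,C,F} → run C
t=20: ready={A,C,F} → run C
t=21: ready={A,F} → run A
t=22: ready={A,F} → run A
t=23: ready={A,F} → run A
t=24: ready={A,F} → run A
t=25: ready={F} → run F
t=26: ready={F} → run F
t=27: ready={F} → run F
t=28: ready={F} → run F
t=29: ready={F} → run F
t=30: (idle)
t=31: (idle)
t=32: (idle)
t=33: (idle)
t=34: (idle)

context switches = 8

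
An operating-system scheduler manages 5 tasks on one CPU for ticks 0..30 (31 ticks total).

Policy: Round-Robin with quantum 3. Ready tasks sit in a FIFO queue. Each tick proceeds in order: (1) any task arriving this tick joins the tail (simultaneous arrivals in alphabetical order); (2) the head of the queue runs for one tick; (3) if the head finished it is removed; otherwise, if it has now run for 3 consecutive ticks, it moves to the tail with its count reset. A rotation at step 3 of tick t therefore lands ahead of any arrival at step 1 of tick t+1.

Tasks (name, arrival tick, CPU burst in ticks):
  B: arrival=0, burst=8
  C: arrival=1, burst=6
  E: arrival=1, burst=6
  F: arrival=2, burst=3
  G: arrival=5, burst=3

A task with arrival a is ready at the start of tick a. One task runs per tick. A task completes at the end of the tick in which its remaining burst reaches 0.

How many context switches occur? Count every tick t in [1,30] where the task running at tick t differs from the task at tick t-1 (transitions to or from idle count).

context switches = 9

t=0: queue=[B] q_used=0 → run B
t=1: queue=[B,C,E] q_used=1 → run B
t=2: queue=[B,C,E,F] q_used=2 → run B
t=3: queue=[C,E,F,B] q_used=0 → run C
t=4: queue=[C,E,F,B] q_used=1 → run C
t=5: queue=[C,E,F,B,G] q_used=2 → run C
t=6: queue=[E,F,B,G,C] q_used=0 → run E
t=7: queue=[E,F,B,G,C] q_used=1 → run E
t=8: queue=[E,F,B,G,C] q_used=2 → run E
t=9: queue=[F,B,G,C,E] q_used=0 → run F
t=10: queue=[F,B,G,C,E] q_used=1 → run F
t=11: queue=[F,B,G,C,E] q_used=2 → run F
t=12: queue=[B,G,C,E] q_used=0 → run B
t=13: queue=[B,G,C,E] q_used=1 → run B
t=14: queue=[B,G,C,E] q_used=2 → run B
t=15: queue=[G,C,E,B] q_used=0 → run G
t=16: queue=[G,C,E,B] q_used=1 → run G
t=17: queue=[G,C,E,B] q_used=2 → run G
t=18: queue=[C,E,B] q_used=0 → run C
t=19: queue=[C,E,B] q_used=1 → run C
t=20: queue=[C,E,B] q_used=2 → run C
t=21: queue=[E,B] q_used=0 → run E
t=22: queue=[E,B] q_used=1 → run E
t=23: queue=[E,B] q_used=2 → run E
t=24: queue=[B] q_used=0 → run B
t=25: queue=[B] q_used=1 → run B
t=26: (idle)
t=27: (idle)
t=28: (idle)
t=29: (idle)
t=30: (idle)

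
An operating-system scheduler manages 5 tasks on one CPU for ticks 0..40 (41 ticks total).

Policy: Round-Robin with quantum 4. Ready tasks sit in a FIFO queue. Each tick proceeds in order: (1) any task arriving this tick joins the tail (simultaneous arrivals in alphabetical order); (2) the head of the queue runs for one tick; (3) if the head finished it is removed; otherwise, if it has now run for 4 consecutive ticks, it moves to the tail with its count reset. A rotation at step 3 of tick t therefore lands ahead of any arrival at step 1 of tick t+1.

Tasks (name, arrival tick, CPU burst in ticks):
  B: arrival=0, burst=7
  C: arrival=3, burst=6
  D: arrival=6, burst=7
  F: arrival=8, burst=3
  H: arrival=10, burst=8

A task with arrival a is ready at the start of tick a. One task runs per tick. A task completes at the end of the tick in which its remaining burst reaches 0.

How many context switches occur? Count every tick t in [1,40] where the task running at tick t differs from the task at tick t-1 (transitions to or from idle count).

t=0: queue=[B] q_used=0 → run B
t=1: queue=[B] q_used=1 → run B
t=2: queue=[B] q_used=2 → run B
t=3: queue=[B,C] q_used=3 → run B
t=4: queue=[C,B] q_used=0 → run C
t=5: queue=[C,B] q_used=1 → run C
t=6: queue=[C,B,D] q_used=2 → run C
t=7: queue=[C,B,D] q_used=3 → run C
t=8: queue=[B,D,C,F] q_used=0 → run B
t=9: queue=[B,D,C,F] q_used=1 → run B
t=10: queue=[B,D,C,F,H] q_used=2 → run B
t=11: queue=[D,C,F,H] q_used=0 → run D
t=12: queue=[D,C,F,H] q_used=1 → run D
t=13: queue=[D,C,F,H] q_used=2 → run D
t=14: queue=[D,C,F,H] q_used=3 → run D
t=15: queue=[C,F,H,D] q_used=0 → run C
t=16: queue=[C,F,H,D] q_used=1 → run C
t=17: queue=[F,H,D] q_used=0 → run F
t=18: queue=[F,H,D] q_used=1 → run F
t=19: queue=[F,H,D] q_used=2 → run F
t=20: queue=[H,D] q_used=0 → run H
t=21: queue=[H,D] q_used=1 → run H
t=22: queue=[H,D] q_used=2 → run H
t=23: queue=[H,D] q_used=3 → run H
t=24: queue=[D,H] q_used=0 → run D
t=25: queue=[D,H] q_used=1 → run D
t=26: queue=[D,H] q_used=2 → run D
t=27: queue=[H] q_used=0 → run H
t=28: queue=[H] q_used=1 → run H
t=29: queue=[H] q_used=2 → run H
t=30: queue=[H] q_used=3 → run H
t=31: (idle)
t=32: (idle)
t=33: (idle)
t=34: (idle)
t=35: (idle)
t=36: (idle)
t=37: (idle)
t=38: (idle)
t=39: (idle)
t=40: (idle)

context switches = 9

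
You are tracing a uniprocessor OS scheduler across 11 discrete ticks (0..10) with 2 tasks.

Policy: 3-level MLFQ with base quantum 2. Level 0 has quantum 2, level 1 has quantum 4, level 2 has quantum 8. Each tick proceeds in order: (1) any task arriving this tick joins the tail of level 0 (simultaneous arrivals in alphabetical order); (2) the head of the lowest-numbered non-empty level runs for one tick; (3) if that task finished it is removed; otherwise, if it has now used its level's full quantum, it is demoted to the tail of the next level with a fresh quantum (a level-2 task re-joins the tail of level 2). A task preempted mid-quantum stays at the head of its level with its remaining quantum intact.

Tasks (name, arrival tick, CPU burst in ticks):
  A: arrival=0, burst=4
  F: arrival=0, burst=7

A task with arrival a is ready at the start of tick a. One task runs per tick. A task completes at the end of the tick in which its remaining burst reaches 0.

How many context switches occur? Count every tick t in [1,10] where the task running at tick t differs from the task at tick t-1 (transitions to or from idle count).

context switches = 3

t=0: L0/L1/L2 = AF/-/- → run A
t=1: L0/L1/L2 = AF/-/- → run A
t=2: L0/L1/L2 = F/A/- → run F
t=3: L0/L1/L2 = F/A/- → run F
t=4: L0/L1/L2 = -/AF/- → run A
t=5: L0/L1/L2 = -/AF/- → run A
t=6: L0/L1/L2 = -/F/- → run F
t=7: L0/L1/L2 = -/F/- → run F
t=8: L0/L1/L2 = -/F/- → run F
t=9: L0/L1/L2 = -/F/- → run F
t=10: L0/L1/L2 = -/-/F → run F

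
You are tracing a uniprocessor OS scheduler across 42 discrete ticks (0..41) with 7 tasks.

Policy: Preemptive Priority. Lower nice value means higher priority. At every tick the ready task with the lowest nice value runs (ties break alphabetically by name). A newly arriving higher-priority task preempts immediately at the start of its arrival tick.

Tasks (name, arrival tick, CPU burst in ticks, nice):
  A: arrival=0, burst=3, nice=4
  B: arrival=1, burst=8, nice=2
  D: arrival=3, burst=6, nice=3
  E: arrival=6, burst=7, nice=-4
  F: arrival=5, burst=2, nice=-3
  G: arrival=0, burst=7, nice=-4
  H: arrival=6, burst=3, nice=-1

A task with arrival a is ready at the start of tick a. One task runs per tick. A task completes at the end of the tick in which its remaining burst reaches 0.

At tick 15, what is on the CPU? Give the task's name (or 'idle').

running at tick 15 = F

t=0: ready={A,G} → run G
t=1: ready={A,B,G} → run G
t=2: ready={A,B,G} → run G
t=3: ready={A,B,D,G} → run G
t=4: ready={A,B,D,G} → run G
t=5: ready={A,B,D,F,G} → run G
t=6: ready={A,B,D,E,F,G,H} → run E
t=7: ready={A,B,D,E,F,G,H} → run E
t=8: ready={A,B,D,E,F,G,H} → run E
t=9: ready={A,B,D,E,F,G,H} → run E
t=10: ready={A,B,D,E,F,G,H} → run E
t=11: ready={A,B,D,E,F,G,H} → run E
t=12: ready={A,B,D,E,F,G,H} → run E
t=13: ready={A,B,D,F,G,H} → run G
t=14: ready={A,B,D,F,H} → run F
t=15: ready={A,B,D,F,H} → run F
t=16: ready={A,B,D,H} → run H
t=17: ready={A,B,D,H} → run H
t=18: ready={A,B,D,H} → run H
t=19: ready={A,B,D} → run B
t=20: ready={A,B,D} → run B
t=21: ready={A,B,D} → run B
t=22: ready={A,B,D} → run B
t=23: ready={A,B,D} → run B
t=24: ready={A,B,D} → run B
t=25: ready={A,B,D} → run B
t=26: ready={A,B,D} → run B
t=27: ready={A,D} → run D
t=28: ready={A,D} → run D
t=29: ready={A,D} → run D
t=30: ready={A,D} → run D
t=31: ready={A,D} → run D
t=32: ready={A,D} → run D
t=33: ready={A} → run A
t=34: ready={A} → run A
t=35: ready={A} → run A
t=36: (idle)
t=37: (idle)
t=38: (idle)
t=39: (idle)
t=40: (idle)
t=41: (idle)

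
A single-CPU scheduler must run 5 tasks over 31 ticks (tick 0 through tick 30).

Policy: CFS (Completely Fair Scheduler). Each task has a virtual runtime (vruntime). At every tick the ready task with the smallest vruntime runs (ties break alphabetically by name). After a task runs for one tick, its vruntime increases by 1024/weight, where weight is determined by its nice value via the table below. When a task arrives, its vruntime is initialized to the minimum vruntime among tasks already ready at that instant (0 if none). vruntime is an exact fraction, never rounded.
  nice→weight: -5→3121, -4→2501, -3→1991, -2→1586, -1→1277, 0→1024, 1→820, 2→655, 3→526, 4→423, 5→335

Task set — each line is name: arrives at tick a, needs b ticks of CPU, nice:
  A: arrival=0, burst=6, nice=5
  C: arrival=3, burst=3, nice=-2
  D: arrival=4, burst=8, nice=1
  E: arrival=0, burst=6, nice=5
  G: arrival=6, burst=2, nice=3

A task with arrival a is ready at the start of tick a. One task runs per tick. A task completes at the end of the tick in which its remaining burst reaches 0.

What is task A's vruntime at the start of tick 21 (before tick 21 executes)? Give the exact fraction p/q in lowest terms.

vruntime(A, start of tick 21) = 4096/335

t=0: vr[A=0 E=0] → run A
t=1: vr[A=1024/335 E=0] → run E
t=2: vr[A=1024/335 E=1024/335] → run A
t=3: vr[A=2048/335 C=1024/335 E=1024/335] → run C
t=4: vr[A=2048/335 C=983552/265655 D=1024/335 E=1024/335] → run D
t=5: vr[A=2048/335 C=983552/265655 D=59136/13735 E=1024/335] → run E
t=6: vr[A=2048/335 C=983552/265655 D=59136/13735 E=2048/335 G=983552/265655] → run C
t=7: vr[A=2048/335 C=1155072/265655 D=59136/13735 E=2048/335 G=983552/265655] → run G
t=8: vr[A=2048/335 C=1155072/265655 D=59136/13735 E=2048/335 G=394689536/69867265] → run D
t=9: vr[A=2048/335 C=1155072/265655 D=76288/13735 E=2048/335 G=394689536/69867265] → run C
t=10: vr[A=2048/335 D=76288/13735 E=2048/335 G=394689536/69867265] → run D
t=11: vr[A=2048/335 D=18688/2747 E=2048/335 G=394689536/69867265] → run G
t=12: vr[A=2048/335 D=18688/2747 E=2048/335] → run A
t=13: vr[A=3072/335 D=18688/2747 E=2048/335] → run E
t=14: vr[A=3072/335 D=18688/2747 E=3072/335] → run D
t=15: vr[A=3072/335 D=110592/13735 E=3072/335] → run D
t=16: vr[A=3072/335 D=127744/13735 E=3072/335] → run A
t=17: vr[A=4096/335 D=127744/13735 E=3072/335] → run E
t=18: vr[A=4096/335 D=127744/13735 E=4096/335] → run D
t=19: vr[A=4096/335 D=144896/13735 E=4096/335] → run D
t=20: vr[A=4096/335 D=162048/13735 E=4096/335] → run D
t=21: vr[A=4096/335 E=4096/335] → run A
t=22: vr[A=1024/67 E=4096/335] → run E
t=23: vr[A=1024/67 E=1024/67] → run A
t=24: vr[E=1024/67] → run E
t=25: (idle)
t=26: (idle)
t=27: (idle)
t=28: (idle)
t=29: (idle)
t=30: (idle)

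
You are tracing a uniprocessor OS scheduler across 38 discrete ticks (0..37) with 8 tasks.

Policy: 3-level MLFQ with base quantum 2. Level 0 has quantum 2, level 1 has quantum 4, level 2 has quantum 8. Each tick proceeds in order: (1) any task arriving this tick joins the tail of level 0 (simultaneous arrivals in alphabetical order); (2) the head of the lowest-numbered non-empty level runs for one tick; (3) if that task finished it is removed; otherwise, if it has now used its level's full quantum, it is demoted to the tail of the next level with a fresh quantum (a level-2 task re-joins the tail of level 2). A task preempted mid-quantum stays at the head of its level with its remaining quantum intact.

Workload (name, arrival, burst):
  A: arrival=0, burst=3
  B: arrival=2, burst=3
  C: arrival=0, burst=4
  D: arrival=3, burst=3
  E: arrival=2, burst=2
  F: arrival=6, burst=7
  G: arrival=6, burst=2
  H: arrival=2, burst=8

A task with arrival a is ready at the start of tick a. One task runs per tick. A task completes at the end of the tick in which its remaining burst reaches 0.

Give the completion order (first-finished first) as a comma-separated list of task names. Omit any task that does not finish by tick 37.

t=0: L0/L1/L2 = AC/-/- → run A
t=1: L0/L1/L2 = AC/-/- → run A
t=2: L0/L1/L2 = CBEH/A/- → run C
t=3: L0/L1/L2 = CBEHD/A/- → run C
t=4: L0/L1/L2 = BEHD/AC/- → run B
t=5: L0/L1/L2 = BEHD/AC/- → run B
t=6: L0/L1/L2 = EHDFG/ACB/- → run E
t=7: L0/L1/L2 = EHDFG/ACB/- → run E
t=8: L0/L1/L2 = HDFG/ACB/- → run H
t=9: L0/L1/L2 = HDFG/ACB/- → run H
t=10: L0/L1/L2 = DFG/ACBH/- → run D
t=11: L0/L1/L2 = DFG/ACBH/- → run D
t=12: L0/L1/L2 = FG/ACBHD/- → run F
t=13: L0/L1/L2 = FG/ACBHD/- → run F
t=14: L0/L1/L2 = G/ACBHDF/- → run G
t=15: L0/L1/L2 = G/ACBHDF/- → run G
t=16: L0/L1/L2 = -/ACBHDF/- → run A
t=17: L0/L1/L2 = -/CBHDF/- → run C
t=18: L0/L1/L2 = -/CBHDF/- → run C
t=19: L0/L1/L2 = -/BHDF/- → run B
t=20: L0/L1/L2 = -/HDF/- → run H
t=21: L0/L1/L2 = -/HDF/- → run H
t=22: L0/L1/L2 = -/HDF/- → run H
t=23: L0/L1/L2 = -/HDF/- → run H
t=24: L0/L1/L2 = -/DF/H → run D
t=25: L0/L1/L2 = -/F/H → run F
t=26: L0/L1/L2 = -/F/H → run F
t=27: L0/L1/L2 = -/F/H → run F
t=28: L0/L1/L2 = -/F/H → run F
t=29: L0/L1/L2 = -/-/HF → run H
t=30: L0/L1/L2 = -/-/HF → run H
t=31: L0/L1/L2 = -/-/F → run F
t=32: (idle)
t=33: (idle)
t=34: (idle)
t=35: (idle)
t=36: (idle)
t=37: (idle)

completion order = E, G, A, C, B, D, H, F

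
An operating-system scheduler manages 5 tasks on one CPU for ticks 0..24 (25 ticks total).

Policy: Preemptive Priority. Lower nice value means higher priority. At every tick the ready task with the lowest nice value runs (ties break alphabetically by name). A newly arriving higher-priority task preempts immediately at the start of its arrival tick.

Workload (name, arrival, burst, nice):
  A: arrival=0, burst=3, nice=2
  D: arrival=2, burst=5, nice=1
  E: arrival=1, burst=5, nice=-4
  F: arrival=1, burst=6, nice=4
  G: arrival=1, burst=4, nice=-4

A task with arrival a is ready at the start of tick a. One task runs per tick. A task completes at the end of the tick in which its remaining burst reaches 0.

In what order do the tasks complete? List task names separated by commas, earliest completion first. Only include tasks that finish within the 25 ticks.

t=0: ready={A} → run A
t=1: ready={A,E,F,G} → run E
t=2: ready={A,D,E,F,G} → run E
t=3: ready={A,D,E,F,G} → run E
t=4: ready={A,D,E,F,G} → run E
t=5: ready={A,D,E,F,G} → run E
t=6: ready={A,D,F,G} → run G
t=7: ready={A,D,F,G} → run G
t=8: ready={A,D,F,G} → run G
t=9: ready={A,D,F,G} → run G
t=10: ready={A,D,F} → run D
t=11: ready={A,D,F} → run D
t=12: ready={A,D,F} → run D
t=13: ready={A,D,F} → run D
t=14: ready={A,D,F} → run D
t=15: ready={A,F} → run A
t=16: ready={A,F} → run A
t=17: ready={F} → run F
t=18: ready={F} → run F
t=19: ready={F} → run F
t=20: ready={F} → run F
t=21: ready={F} → run F
t=22: ready={F} → run F
t=23: (idle)
t=24: (idle)

completion order = E, G, D, A, F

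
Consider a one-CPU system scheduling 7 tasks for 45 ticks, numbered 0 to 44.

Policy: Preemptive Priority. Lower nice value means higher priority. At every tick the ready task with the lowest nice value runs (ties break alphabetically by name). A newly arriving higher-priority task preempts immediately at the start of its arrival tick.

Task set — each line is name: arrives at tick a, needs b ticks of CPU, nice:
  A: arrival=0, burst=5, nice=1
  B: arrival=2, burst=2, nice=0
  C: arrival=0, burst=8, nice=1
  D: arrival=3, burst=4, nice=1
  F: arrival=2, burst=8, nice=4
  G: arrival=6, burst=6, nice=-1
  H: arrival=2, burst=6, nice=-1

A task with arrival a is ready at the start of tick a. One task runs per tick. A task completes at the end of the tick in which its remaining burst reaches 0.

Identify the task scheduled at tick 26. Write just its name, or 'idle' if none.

t=0: ready={A,C} → run A
t=1: ready={A,C} → run A
t=2: ready={A,B,C,F,H} → run H
t=3: ready={A,B,C,D,F,H} → run H
t=4: ready={A,B,C,D,F,H} → run H
t=5: ready={A,B,C,D,F,H} → run H
t=6: ready={A,B,C,D,F,G,H} → run G
t=7: ready={A,B,C,D,F,G,H} → run G
t=8: ready={A,B,C,D,F,G,H} → run G
t=9: ready={A,B,C,D,F,G,H} → run G
t=10: ready={A,B,C,D,F,G,H} → run G
t=11: ready={A,B,C,D,F,G,H} → run G
t=12: ready={A,B,C,D,F,H} → run H
t=13: ready={A,B,C,D,F,H} → run H
t=14: ready={A,B,C,D,F} → run B
t=15: ready={A,B,C,D,F} → run B
t=16: ready={A,C,D,F} → run A
t=17: ready={A,C,D,F} → run A
t=18: ready={A,C,D,F} → run A
t=19: ready={C,D,F} → run C
t=20: ready={C,D,F} → run C
t=21: ready={C,D,F} → run C
t=22: ready={C,D,F} → run C
t=23: ready={C,D,F} → run C
t=24: ready={C,D,F} → run C
t=25: ready={C,D,F} → run C
t=26: ready={C,D,F} → run C
t=27: ready={D,F} → run D
t=28: ready={D,F} → run D
t=29: ready={D,F} → run D
t=30: ready={D,F} → run D
t=31: ready={F} → run F
t=32: ready={F} → run F
t=33: ready={F} → run F
t=34: ready={F} → run F
t=35: ready={F} → run F
t=36: ready={F} → run F
t=37: ready={F} → run F
t=38: ready={F} → run F
t=39: (idle)
t=40: (idle)
t=41: (idle)
t=42: (idle)
t=43: (idle)
t=44: (idle)

running at tick 26 = C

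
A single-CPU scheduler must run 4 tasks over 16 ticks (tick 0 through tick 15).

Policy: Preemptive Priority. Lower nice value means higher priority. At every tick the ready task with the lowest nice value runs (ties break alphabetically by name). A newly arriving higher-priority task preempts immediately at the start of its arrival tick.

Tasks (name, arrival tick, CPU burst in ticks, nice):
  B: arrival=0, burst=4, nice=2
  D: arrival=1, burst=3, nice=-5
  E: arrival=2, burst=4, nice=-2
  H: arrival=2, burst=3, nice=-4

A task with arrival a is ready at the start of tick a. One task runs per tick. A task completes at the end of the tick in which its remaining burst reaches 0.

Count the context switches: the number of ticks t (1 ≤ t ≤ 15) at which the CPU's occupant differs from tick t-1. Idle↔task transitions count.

t=0: ready={B} → run B
t=1: ready={B,D} → run D
t=2: ready={B,D,E,H} → run D
t=3: ready={B,D,E,H} → run D
t=4: ready={B,E,H} → run H
t=5: ready={B,E,H} → run H
t=6: ready={B,E,H} → run H
t=7: ready={B,E} → run E
t=8: ready={B,E} → run E
t=9: ready={B,E} → run E
t=10: ready={B,E} → run E
t=11: ready={B} → run B
t=12: ready={B} → run B
t=13: ready={B} → run B
t=14: (idle)
t=15: (idle)

context switches = 5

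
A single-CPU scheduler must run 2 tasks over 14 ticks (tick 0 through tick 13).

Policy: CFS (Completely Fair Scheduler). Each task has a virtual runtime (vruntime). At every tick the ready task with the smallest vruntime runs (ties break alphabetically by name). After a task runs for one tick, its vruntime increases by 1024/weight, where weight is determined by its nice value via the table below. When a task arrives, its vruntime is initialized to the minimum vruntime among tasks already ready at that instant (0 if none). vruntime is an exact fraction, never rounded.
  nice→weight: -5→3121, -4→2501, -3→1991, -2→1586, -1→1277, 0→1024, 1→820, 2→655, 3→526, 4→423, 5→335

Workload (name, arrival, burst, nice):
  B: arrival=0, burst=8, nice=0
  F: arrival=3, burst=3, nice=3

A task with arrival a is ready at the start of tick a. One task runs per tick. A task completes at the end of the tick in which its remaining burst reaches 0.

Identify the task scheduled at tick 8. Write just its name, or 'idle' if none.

running at tick 8 = B

t=0: vr[B=0] → run B
t=1: vr[B=1] → run B
t=2: vr[B=2] → run B
t=3: vr[B=3 F=3] → run B
t=4: vr[B=4 F=3] → run F
t=5: vr[B=4 F=1301/263] → run B
t=6: vr[B=5 F=1301/263] → run F
t=7: vr[B=5 F=1813/263] → run B
t=8: vr[B=6 F=1813/263] → run B
t=9: vr[B=7 F=1813/263] → run F
t=10: vr[B=7] → run B
t=11: (idle)
t=12: (idle)
t=13: (idle)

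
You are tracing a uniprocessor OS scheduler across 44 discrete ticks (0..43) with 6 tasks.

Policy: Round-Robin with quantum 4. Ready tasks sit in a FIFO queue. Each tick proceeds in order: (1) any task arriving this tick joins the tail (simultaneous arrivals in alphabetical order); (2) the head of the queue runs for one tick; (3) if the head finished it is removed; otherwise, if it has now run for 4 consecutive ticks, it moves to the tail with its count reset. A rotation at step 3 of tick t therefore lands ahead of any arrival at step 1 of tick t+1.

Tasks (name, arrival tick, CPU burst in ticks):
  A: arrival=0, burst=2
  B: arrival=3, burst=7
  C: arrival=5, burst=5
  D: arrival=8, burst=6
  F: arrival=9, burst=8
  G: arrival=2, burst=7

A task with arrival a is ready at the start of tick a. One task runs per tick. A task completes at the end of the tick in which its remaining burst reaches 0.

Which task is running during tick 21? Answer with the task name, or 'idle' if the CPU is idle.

running at tick 21 = F

t=0: queue=[A] q_used=0 → run A
t=1: queue=[A] q_used=1 → run A
t=2: queue=[G] q_used=0 → run G
t=3: queue=[G,B] q_used=1 → run G
t=4: queue=[G,B] q_used=2 → run G
t=5: queue=[G,B,C] q_used=3 → run G
t=6: queue=[B,C,G] q_used=0 → run B
t=7: queue=[B,C,G] q_used=1 → run B
t=8: queue=[B,C,G,D] q_used=2 → run B
t=9: queue=[B,C,G,D,F] q_used=3 → run B
t=10: queue=[C,G,D,F,B] q_used=0 → run C
t=11: queue=[C,G,D,F,B] q_used=1 → run C
t=12: queue=[C,G,D,F,B] q_used=2 → run C
t=13: queue=[C,G,D,F,B] q_used=3 → run C
t=14: queue=[G,D,F,B,C] q_used=0 → run G
t=15: queue=[G,D,F,B,C] q_used=1 → run G
t=16: queue=[G,D,F,B,C] q_used=2 → run G
t=17: queue=[D,F,B,C] q_used=0 → run D
t=18: queue=[D,F,B,C] q_used=1 → run D
t=19: queue=[D,F,B,C] q_used=2 → run D
t=20: queue=[D,F,B,C] q_used=3 → run D
t=21: queue=[F,B,C,D] q_used=0 → run F
t=22: queue=[F,B,C,D] q_used=1 → run F
t=23: queue=[F,B,C,D] q_used=2 → run F
t=24: queue=[F,B,C,D] q_used=3 → run F
t=25: queue=[B,C,D,F] q_used=0 → run B
t=26: queue=[B,C,D,F] q_used=1 → run B
t=27: queue=[B,C,D,F] q_used=2 → run B
t=28: queue=[C,D,F] q_used=0 → run C
t=29: queue=[D,F] q_used=0 → run D
t=30: queue=[D,F] q_used=1 → run D
t=31: queue=[F] q_used=0 → run F
t=32: queue=[F] q_used=1 → run F
t=33: queue=[F] q_used=2 → run F
t=34: queue=[F] q_used=3 → run F
t=35: (idle)
t=36: (idle)
t=37: (idle)
t=38: (idle)
t=39: (idle)
t=40: (idle)
t=41: (idle)
t=42: (idle)
t=43: (idle)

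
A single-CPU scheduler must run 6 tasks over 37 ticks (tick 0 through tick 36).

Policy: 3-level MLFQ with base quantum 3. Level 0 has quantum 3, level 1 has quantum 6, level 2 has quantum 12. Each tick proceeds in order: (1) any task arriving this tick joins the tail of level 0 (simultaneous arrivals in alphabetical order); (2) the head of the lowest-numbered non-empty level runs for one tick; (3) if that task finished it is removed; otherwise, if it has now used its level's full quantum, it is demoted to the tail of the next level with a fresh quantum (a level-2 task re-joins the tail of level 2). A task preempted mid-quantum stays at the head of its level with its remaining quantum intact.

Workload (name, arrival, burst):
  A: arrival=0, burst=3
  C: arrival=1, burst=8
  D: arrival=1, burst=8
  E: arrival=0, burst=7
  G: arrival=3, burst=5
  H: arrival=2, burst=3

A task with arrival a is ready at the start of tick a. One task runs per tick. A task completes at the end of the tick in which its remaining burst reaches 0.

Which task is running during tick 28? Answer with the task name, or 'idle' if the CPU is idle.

running at tick 28 = D

t=0: L0/L1/L2 = AE/-/- → run A
t=1: L0/L1/L2 = AECD/-/- → run A
t=2: L0/L1/L2 = AECDH/-/- → run A
t=3: L0/L1/L2 = ECDHG/-/- → run E
t=4: L0/L1/L2 = ECDHG/-/- → run E
t=5: L0/L1/L2 = ECDHG/-/- → run E
t=6: L0/L1/L2 = CDHG/E/- → run C
t=7: L0/L1/L2 = CDHG/E/- → run C
t=8: L0/L1/L2 = CDHG/E/- → run C
t=9: L0/L1/L2 = DHG/EC/- → run D
t=10: L0/L1/L2 = DHG/EC/- → run D
t=11: L0/L1/L2 = DHG/EC/- → run D
t=12: L0/L1/L2 = HG/ECD/- → run H
t=13: L0/L1/L2 = HG/ECD/- → run H
t=14: L0/L1/L2 = HG/ECD/- → run H
t=15: L0/L1/L2 = G/ECD/- → run G
t=16: L0/L1/L2 = G/ECD/- → run G
t=17: L0/L1/L2 = G/ECD/- → run G
t=18: L0/L1/L2 = -/ECDG/- → run E
t=19: L0/L1/L2 = -/ECDG/- → run E
t=20: L0/L1/L2 = -/ECDG/- → run E
t=21: L0/L1/L2 = -/ECDG/- → run E
t=22: L0/L1/L2 = -/CDG/- → run C
t=23: L0/L1/L2 = -/CDG/- → run C
t=24: L0/L1/L2 = -/CDG/- → run C
t=25: L0/L1/L2 = -/CDG/- → run C
t=26: L0/L1/L2 = -/CDG/- → run C
t=27: L0/L1/L2 = -/DG/- → run D
t=28: L0/L1/L2 = -/DG/- → run D
t=29: L0/L1/L2 = -/DG/- → run D
t=30: L0/L1/L2 = -/DG/- → run D
t=31: L0/L1/L2 = -/DG/- → run D
t=32: L0/L1/L2 = -/G/- → run G
t=33: L0/L1/L2 = -/G/- → run G
t=34: (idle)
t=35: (idle)
t=36: (idle)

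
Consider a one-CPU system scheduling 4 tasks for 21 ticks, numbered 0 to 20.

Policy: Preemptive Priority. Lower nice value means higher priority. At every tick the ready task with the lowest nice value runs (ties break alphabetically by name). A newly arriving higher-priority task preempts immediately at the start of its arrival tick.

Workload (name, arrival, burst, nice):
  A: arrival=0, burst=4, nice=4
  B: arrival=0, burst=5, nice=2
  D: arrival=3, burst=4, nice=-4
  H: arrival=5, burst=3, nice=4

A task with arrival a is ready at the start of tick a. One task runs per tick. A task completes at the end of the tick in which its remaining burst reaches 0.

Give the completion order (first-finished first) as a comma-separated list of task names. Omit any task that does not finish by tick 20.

completion order = D, B, A, H

t=0: ready={A,B} → run B
t=1: ready={A,B} → run B
t=2: ready={A,B} → run B
t=3: ready={A,B,D} → run D
t=4: ready={A,B,D} → run D
t=5: ready={A,B,D,H} → run D
t=6: ready={A,B,D,H} → run D
t=7: ready={A,B,H} → run B
t=8: ready={A,B,H} → run B
t=9: ready={A,H} → run A
t=10: ready={A,H} → run A
t=11: ready={A,H} → run A
t=12: ready={A,H} → run A
t=13: ready={H} → run H
t=14: ready={H} → run H
t=15: ready={H} → run H
t=16: (idle)
t=17: (idle)
t=18: (idle)
t=19: (idle)
t=20: (idle)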